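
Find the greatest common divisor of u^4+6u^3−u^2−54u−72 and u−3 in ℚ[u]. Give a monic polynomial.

u−3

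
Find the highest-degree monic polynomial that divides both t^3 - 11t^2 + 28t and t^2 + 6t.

Euclidean algorithm in ℚ[t]:
  t^3 - 11t^2 + 28t = (t - 17)(t^2 + 6t) + (130t)
  t^2 + 6t = ((1/130)t + 3/65)(130t) + (0)
Last nonzero remainder: 130t. Dividing through by 130 gives the monic gcd t.

t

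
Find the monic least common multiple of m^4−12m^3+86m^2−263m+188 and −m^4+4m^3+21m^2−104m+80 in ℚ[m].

m^6−11m^5+54m^4+63m^3−1795m^2+5448m−3760

By polynomial division,
  m^4−12m^3+86m^2−263m+188 = (−1)(−m^4+4m^3+21m^2−104m+80) + (−8m^3+107m^2−367m+268)
  −m^4+4m^3+21m^2−104m+80 = ((1/8)m+75/64)(−8m^3+107m^2−367m+268) + (−(3745/64)m^2+(18725/64)m−3745/16)
  −8m^3+107m^2−367m+268 = ((512/3745)m−4288/3745)(−(3745/64)m^2+(18725/64)m−3745/16) + (0)
Last nonzero remainder: −(3745/64)m^2+(18725/64)m−3745/16. Dividing through by −3745/64 gives the monic gcd m^2−5m+4.
Then lcm(f, g) = f·g / gcd(f, g); expanding and making the result monic gives the answer.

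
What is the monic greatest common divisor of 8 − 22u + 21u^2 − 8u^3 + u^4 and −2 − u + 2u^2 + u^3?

Apply the Euclidean algorithm:
  u^4 − 8u^3 + 21u^2 − 22u + 8 = (u − 10)(u^3 + 2u^2 − u − 2) + (42u^2 − 30u − 12)
  u^3 + 2u^2 − u − 2 = ((1/42)u + 19/294)(42u^2 − 30u − 12) + ((60/49)u − 60/49)
  42u^2 − 30u − 12 = ((343/10)u + 49/5)((60/49)u − 60/49) + (0)
Last nonzero remainder: (60/49)u − 60/49. Dividing through by 60/49 gives the monic gcd u − 1.

−1 + u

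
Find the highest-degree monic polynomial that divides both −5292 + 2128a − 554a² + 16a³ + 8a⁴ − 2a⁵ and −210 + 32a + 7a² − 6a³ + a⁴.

14 − 4a + a²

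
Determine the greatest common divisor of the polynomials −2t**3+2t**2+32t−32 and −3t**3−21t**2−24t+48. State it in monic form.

t**2+3t−4

Euclidean algorithm in ℚ[t]:
  −2t**3+2t**2+32t−32 = (2/3)(−3t**3−21t**2−24t+48) + (16t**2+48t−64)
  −3t**3−21t**2−24t+48 = (−(3/16)t−3/4)(16t**2+48t−64) + (0)
Last nonzero remainder: 16t**2+48t−64. Dividing through by 16 gives the monic gcd t**2+3t−4.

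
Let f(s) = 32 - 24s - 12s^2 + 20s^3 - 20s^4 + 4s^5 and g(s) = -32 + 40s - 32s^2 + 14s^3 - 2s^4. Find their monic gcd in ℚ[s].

-8 + 6s - 5s^2 + s^3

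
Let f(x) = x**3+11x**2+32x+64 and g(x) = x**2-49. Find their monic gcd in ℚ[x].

Apply the Euclidean algorithm:
  x**3+11x**2+32x+64 = (x+11)(x**2-49) + (81x+603)
  x**2-49 = ((1/81)x-67/729)(81x+603) + (520/81)
  81x+603 = ((6561/520)x+48843/520)(520/81) + (0)
The last nonzero remainder is the constant 520/81, so the polynomials are coprime and gcd = 1.

1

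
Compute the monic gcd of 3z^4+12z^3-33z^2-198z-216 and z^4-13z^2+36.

z^2+5z+6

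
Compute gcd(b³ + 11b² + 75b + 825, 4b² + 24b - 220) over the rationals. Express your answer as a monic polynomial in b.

By polynomial division,
  b³ + 11b² + 75b + 825 = ((1/4)b + 5/4)(4b² + 24b - 220) + (100b + 1100)
  4b² + 24b - 220 = ((1/25)b - 1/5)(100b + 1100) + (0)
Last nonzero remainder: 100b + 1100. Dividing through by 100 gives the monic gcd b + 11.

b + 11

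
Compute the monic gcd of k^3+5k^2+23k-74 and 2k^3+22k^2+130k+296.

Repeated division with remainder:
  k^3+5k^2+23k-74 = (1/2)(2k^3+22k^2+130k+296) + (-6k^2-42k-222)
  2k^3+22k^2+130k+296 = (-(1/3)k-4/3)(-6k^2-42k-222) + (0)
Last nonzero remainder: -6k^2-42k-222. Dividing through by -6 gives the monic gcd k^2+7k+37.

k^2+7k+37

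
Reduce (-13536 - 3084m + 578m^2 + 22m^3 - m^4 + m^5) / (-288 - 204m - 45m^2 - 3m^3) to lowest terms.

(564 - 130m + 12m^2 - m^3)/(12 + 3m)

Repeated division with remainder:
  m^5 - m^4 + 22m^3 + 578m^2 - 3084m - 13536 = (-(1/3)m^2 + (16/3)m - 194/3)(-3m^3 - 45m^2 - 204m - 288) + (-1340m^2 - 14740m - 32160)
  -3m^3 - 45m^2 - 204m - 288 = ((3/1340)m + 3/335)(-1340m^2 - 14740m - 32160) + (0)
Last nonzero remainder: -1340m^2 - 14740m - 32160. Dividing through by -1340 gives the monic gcd m^2 + 11m + 24.
Cancel m^2 + 11m + 24 from numerator and denominator to get the reduced form.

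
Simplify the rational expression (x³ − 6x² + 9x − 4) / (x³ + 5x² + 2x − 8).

(x² − 5x + 4)/(x² + 6x + 8)

Apply the Euclidean algorithm:
  x³ − 6x² + 9x − 4 = (x³ + 5x² + 2x − 8) + (−11x² + 7x + 4)
  x³ + 5x² + 2x − 8 = (−(1/11)x − 62/121)(−11x² + 7x + 4) + ((720/121)x − 720/121)
  −11x² + 7x + 4 = (−(1331/720)x − 121/180)((720/121)x − 720/121) + (0)
Last nonzero remainder: (720/121)x − 720/121. Dividing through by 720/121 gives the monic gcd x − 1.
Cancel x − 1 from numerator and denominator to get the reduced form.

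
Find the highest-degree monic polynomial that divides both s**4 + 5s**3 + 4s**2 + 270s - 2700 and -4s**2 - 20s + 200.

s**2 + 5s - 50

Apply the Euclidean algorithm:
  s**4 + 5s**3 + 4s**2 + 270s - 2700 = (-(1/4)s**2 - 27/2)(-4s**2 - 20s + 200) + (0)
Last nonzero remainder: -4s**2 - 20s + 200. Dividing through by -4 gives the monic gcd s**2 + 5s - 50.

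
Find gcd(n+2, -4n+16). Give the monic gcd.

1

Euclidean algorithm in ℚ[n]:
  n+2 = (-1/4)(-4n+16) + (6)
  -4n+16 = (-(2/3)n+8/3)(6) + (0)
The last nonzero remainder is the constant 6, so the polynomials are coprime and gcd = 1.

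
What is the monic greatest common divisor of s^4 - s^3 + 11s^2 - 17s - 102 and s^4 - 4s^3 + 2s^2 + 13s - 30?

s^2 - s - 6

Apply the Euclidean algorithm:
  s^4 - s^3 + 11s^2 - 17s - 102 = (s^4 - 4s^3 + 2s^2 + 13s - 30) + (3s^3 + 9s^2 - 30s - 72)
  s^4 - 4s^3 + 2s^2 + 13s - 30 = ((1/3)s - 7/3)(3s^3 + 9s^2 - 30s - 72) + (33s^2 - 33s - 198)
  3s^3 + 9s^2 - 30s - 72 = ((1/11)s + 4/11)(33s^2 - 33s - 198) + (0)
Last nonzero remainder: 33s^2 - 33s - 198. Dividing through by 33 gives the monic gcd s^2 - s - 6.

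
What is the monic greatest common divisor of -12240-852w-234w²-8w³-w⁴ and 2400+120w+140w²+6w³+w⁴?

Euclidean algorithm in ℚ[w]:
  -w⁴-8w³-234w²-852w-12240 = (-1)(w⁴+6w³+140w²+120w+2400) + (-2w³-94w²-732w-9840)
  w⁴+6w³+140w²+120w+2400 = (-(1/2)w+41/2)(-2w³-94w²-732w-9840) + (1701w²+10206w+204120)
  -2w³-94w²-732w-9840 = (-(2/1701)w-82/1701)(1701w²+10206w+204120) + (0)
Last nonzero remainder: 1701w²+10206w+204120. Dividing through by 1701 gives the monic gcd w²+6w+120.

120+6w+w²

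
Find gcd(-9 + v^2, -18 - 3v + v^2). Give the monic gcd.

3 + v

Repeated division with remainder:
  v^2 - 9 = (v^2 - 3v - 18) + (3v + 9)
  v^2 - 3v - 18 = ((1/3)v - 2)(3v + 9) + (0)
Last nonzero remainder: 3v + 9. Dividing through by 3 gives the monic gcd v + 3.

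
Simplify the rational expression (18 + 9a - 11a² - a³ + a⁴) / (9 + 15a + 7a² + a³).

(6 - 5a + a²)/(3 + a)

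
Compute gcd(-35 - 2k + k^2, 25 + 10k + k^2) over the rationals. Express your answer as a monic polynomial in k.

5 + k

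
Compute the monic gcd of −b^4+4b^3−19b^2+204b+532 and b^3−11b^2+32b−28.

b−7

Euclidean algorithm in ℚ[b]:
  −b^4+4b^3−19b^2+204b+532 = (−b−7)(b^3−11b^2+32b−28) + (−64b^2+400b+336)
  b^3−11b^2+32b−28 = (−(1/64)b+19/256)(−64b^2+400b+336) + ((121/16)b−847/16)
  −64b^2+400b+336 = (−(1024/121)b−768/121)((121/16)b−847/16) + (0)
Last nonzero remainder: (121/16)b−847/16. Dividing through by 121/16 gives the monic gcd b−7.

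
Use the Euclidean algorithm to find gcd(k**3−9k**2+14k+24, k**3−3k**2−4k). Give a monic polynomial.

k**2−3k−4

Repeated division with remainder:
  k**3−9k**2+14k+24 = (k**3−3k**2−4k) + (−6k**2+18k+24)
  k**3−3k**2−4k = (−(1/6)k)(−6k**2+18k+24) + (0)
Last nonzero remainder: −6k**2+18k+24. Dividing through by −6 gives the monic gcd k**2−3k−4.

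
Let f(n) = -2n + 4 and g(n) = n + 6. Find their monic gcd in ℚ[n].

1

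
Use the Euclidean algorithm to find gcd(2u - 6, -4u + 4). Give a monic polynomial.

1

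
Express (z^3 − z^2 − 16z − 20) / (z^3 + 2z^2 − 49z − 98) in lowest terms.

(z^2 − 3z − 10)/(z^2 − 49)

By polynomial division,
  z^3 − z^2 − 16z − 20 = (z^3 + 2z^2 − 49z − 98) + (−3z^2 + 33z + 78)
  z^3 + 2z^2 − 49z − 98 = (−(1/3)z − 13/3)(−3z^2 + 33z + 78) + (120z + 240)
  −3z^2 + 33z + 78 = (−(1/40)z + 13/40)(120z + 240) + (0)
Last nonzero remainder: 120z + 240. Dividing through by 120 gives the monic gcd z + 2.
Cancel z + 2 from numerator and denominator to get the reduced form.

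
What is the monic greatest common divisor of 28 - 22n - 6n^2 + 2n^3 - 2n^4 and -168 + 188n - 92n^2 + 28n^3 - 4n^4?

7 - 2n + n^2

Apply the Euclidean algorithm:
  -2n^4 + 2n^3 - 6n^2 - 22n + 28 = (1/2)(-4n^4 + 28n^3 - 92n^2 + 188n - 168) + (-12n^3 + 40n^2 - 116n + 112)
  -4n^4 + 28n^3 - 92n^2 + 188n - 168 = ((1/3)n - 11/9)(-12n^3 + 40n^2 - 116n + 112) + (-(40/9)n^2 + (80/9)n - 280/9)
  -12n^3 + 40n^2 - 116n + 112 = ((27/10)n - 18/5)(-(40/9)n^2 + (80/9)n - 280/9) + (0)
Last nonzero remainder: -(40/9)n^2 + (80/9)n - 280/9. Dividing through by -40/9 gives the monic gcd n^2 - 2n + 7.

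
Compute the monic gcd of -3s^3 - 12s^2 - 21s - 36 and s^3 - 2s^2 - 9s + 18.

By polynomial division,
  -3s^3 - 12s^2 - 21s - 36 = (-3)(s^3 - 2s^2 - 9s + 18) + (-18s^2 - 48s + 18)
  s^3 - 2s^2 - 9s + 18 = (-(1/18)s + 7/27)(-18s^2 - 48s + 18) + ((40/9)s + 40/3)
  -18s^2 - 48s + 18 = (-(81/20)s + 27/20)((40/9)s + 40/3) + (0)
Last nonzero remainder: (40/9)s + 40/3. Dividing through by 40/9 gives the monic gcd s + 3.

s + 3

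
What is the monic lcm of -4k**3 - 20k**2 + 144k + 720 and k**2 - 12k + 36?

k**4 - k**3 - 66k**2 + 36k + 1080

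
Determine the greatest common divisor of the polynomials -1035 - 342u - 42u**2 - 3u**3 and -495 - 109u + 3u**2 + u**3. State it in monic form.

5 + u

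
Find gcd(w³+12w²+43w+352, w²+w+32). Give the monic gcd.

w²+w+32

Apply the Euclidean algorithm:
  w³+12w²+43w+352 = (w+11)(w²+w+32) + (0)
The last nonzero remainder w²+w+32 is already monic.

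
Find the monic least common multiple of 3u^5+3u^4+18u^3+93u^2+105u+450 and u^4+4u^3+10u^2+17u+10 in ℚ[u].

Euclidean algorithm in ℚ[u]:
  3u^5+3u^4+18u^3+93u^2+105u+450 = (3u-9)(u^4+4u^3+10u^2+17u+10) + (24u^3+132u^2+228u+540)
  u^4+4u^3+10u^2+17u+10 = ((1/24)u-1/16)(24u^3+132u^2+228u+540) + ((35/4)u^2+(35/4)u+175/4)
  24u^3+132u^2+228u+540 = ((96/35)u+432/35)((35/4)u^2+(35/4)u+175/4) + (0)
Last nonzero remainder: (35/4)u^2+(35/4)u+175/4. Dividing through by 35/4 gives the monic gcd u^2+u+5.
Then lcm(f, g) = f·g / gcd(f, g); expanding and making the result monic gives the answer.

u^7+4u^6+11u^5+51u^4+140u^3+317u^2+520u+300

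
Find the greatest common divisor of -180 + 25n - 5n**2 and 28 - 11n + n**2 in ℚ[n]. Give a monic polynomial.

Euclidean algorithm in ℚ[n]:
  -5n**2 + 25n - 180 = (-5)(n**2 - 11n + 28) + (-30n - 40)
  n**2 - 11n + 28 = (-(1/30)n + 37/90)(-30n - 40) + (400/9)
  -30n - 40 = (-(27/40)n - 9/10)(400/9) + (0)
The last nonzero remainder is the constant 400/9, so the polynomials are coprime and gcd = 1.

1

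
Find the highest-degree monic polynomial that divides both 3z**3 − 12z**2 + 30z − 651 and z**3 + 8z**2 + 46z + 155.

z**2 + 3z + 31

Euclidean algorithm in ℚ[z]:
  3z**3 − 12z**2 + 30z − 651 = (3)(z**3 + 8z**2 + 46z + 155) + (−36z**2 − 108z − 1116)
  z**3 + 8z**2 + 46z + 155 = (−(1/36)z − 5/36)(−36z**2 − 108z − 1116) + (0)
Last nonzero remainder: −36z**2 − 108z − 1116. Dividing through by −36 gives the monic gcd z**2 + 3z + 31.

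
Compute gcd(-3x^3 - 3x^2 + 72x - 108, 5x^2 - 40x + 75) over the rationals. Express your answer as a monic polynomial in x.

x - 3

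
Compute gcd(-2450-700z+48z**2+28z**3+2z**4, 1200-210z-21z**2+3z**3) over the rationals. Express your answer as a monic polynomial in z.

Repeated division with remainder:
  2z**4+28z**3+48z**2-700z-2450 = ((2/3)z+14)(3z**3-21z**2-210z+1200) + (482z**2+1440z-19250)
  3z**3-21z**2-210z+1200 = ((3/482)z-7221/116162)(482z**2+1440z-19250) + (-(39015/58081)z+195075/58081)
  482z**2+1440z-19250 = (-(27995042/39015)z-44722370/7803)(-(39015/58081)z+195075/58081) + (0)
Last nonzero remainder: -(39015/58081)z+195075/58081. Dividing through by -39015/58081 gives the monic gcd z-5.

-5+z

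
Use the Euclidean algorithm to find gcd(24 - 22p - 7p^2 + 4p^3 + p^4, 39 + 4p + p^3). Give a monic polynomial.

By polynomial division,
  p^4 + 4p^3 - 7p^2 - 22p + 24 = (p + 4)(p^3 + 4p + 39) + (-11p^2 - 77p - 132)
  p^3 + 4p + 39 = (-(1/11)p + 7/11)(-11p^2 - 77p - 132) + (41p + 123)
  -11p^2 - 77p - 132 = (-(11/41)p - 44/41)(41p + 123) + (0)
Last nonzero remainder: 41p + 123. Dividing through by 41 gives the monic gcd p + 3.

3 + p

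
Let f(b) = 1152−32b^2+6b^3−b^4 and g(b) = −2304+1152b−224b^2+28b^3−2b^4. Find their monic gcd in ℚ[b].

Euclidean algorithm in ℚ[b]:
  −b^4+6b^3−32b^2+1152 = (1/2)(−2b^4+28b^3−224b^2+1152b−2304) + (−8b^3+80b^2−576b+2304)
  −2b^4+28b^3−224b^2+1152b−2304 = ((1/4)b−1)(−8b^3+80b^2−576b+2304) + (0)
Last nonzero remainder: −8b^3+80b^2−576b+2304. Dividing through by −8 gives the monic gcd b^3−10b^2+72b−288.

−288+72b−10b^2+b^3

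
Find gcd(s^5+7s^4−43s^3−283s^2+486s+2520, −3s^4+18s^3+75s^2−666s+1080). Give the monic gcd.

s^3−3s^2−34s+120

Apply the Euclidean algorithm:
  s^5+7s^4−43s^3−283s^2+486s+2520 = (−(1/3)s−13/3)(−3s^4+18s^3+75s^2−666s+1080) + (60s^3−180s^2−2040s+7200)
  −3s^4+18s^3+75s^2−666s+1080 = (−(1/20)s+3/20)(60s^3−180s^2−2040s+7200) + (0)
Last nonzero remainder: 60s^3−180s^2−2040s+7200. Dividing through by 60 gives the monic gcd s^3−3s^2−34s+120.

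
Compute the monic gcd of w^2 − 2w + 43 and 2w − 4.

By polynomial division,
  w^2 − 2w + 43 = ((1/2)w)(2w − 4) + (43)
  2w − 4 = ((2/43)w − 4/43)(43) + (0)
The last nonzero remainder is the constant 43, so the polynomials are coprime and gcd = 1.

1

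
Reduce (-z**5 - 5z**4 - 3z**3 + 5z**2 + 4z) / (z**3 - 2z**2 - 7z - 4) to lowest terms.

(-z**3 - 3z**2 + 4z)/(z - 4)

Euclidean algorithm in ℚ[z]:
  -z**5 - 5z**4 - 3z**3 + 5z**2 + 4z = (-z**2 - 7z - 24)(z**3 - 2z**2 - 7z - 4) + (-96z**2 - 192z - 96)
  z**3 - 2z**2 - 7z - 4 = (-(1/96)z + 1/24)(-96z**2 - 192z - 96) + (0)
Last nonzero remainder: -96z**2 - 192z - 96. Dividing through by -96 gives the monic gcd z**2 + 2z + 1.
Cancel z**2 + 2z + 1 from numerator and denominator to get the reduced form.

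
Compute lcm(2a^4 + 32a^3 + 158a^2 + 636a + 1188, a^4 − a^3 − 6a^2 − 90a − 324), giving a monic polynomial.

a^5 + 10a^4 − 17a^3 − 156a^2 − 1314a − 3564

Apply the Euclidean algorithm:
  2a^4 + 32a^3 + 158a^2 + 636a + 1188 = (2)(a^4 − a^3 − 6a^2 − 90a − 324) + (34a^3 + 170a^2 + 816a + 1836)
  a^4 − a^3 − 6a^2 − 90a − 324 = ((1/34)a − 3/17)(34a^3 + 170a^2 + 816a + 1836) + (0)
Last nonzero remainder: 34a^3 + 170a^2 + 816a + 1836. Dividing through by 34 gives the monic gcd a^3 + 5a^2 + 24a + 54.
Then lcm(f, g) = f·g / gcd(f, g); expanding and making the result monic gives the answer.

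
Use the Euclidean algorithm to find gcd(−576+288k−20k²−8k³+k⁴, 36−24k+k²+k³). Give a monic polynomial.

6+k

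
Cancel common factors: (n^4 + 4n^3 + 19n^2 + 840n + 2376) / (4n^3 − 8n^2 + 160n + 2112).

(n^2 + 12n + 27)/(4n + 24)

Apply the Euclidean algorithm:
  n^4 + 4n^3 + 19n^2 + 840n + 2376 = ((1/4)n + 3/2)(4n^3 − 8n^2 + 160n + 2112) + (−9n^2 + 72n − 792)
  4n^3 − 8n^2 + 160n + 2112 = (−(4/9)n − 8/3)(−9n^2 + 72n − 792) + (0)
Last nonzero remainder: −9n^2 + 72n − 792. Dividing through by −9 gives the monic gcd n^2 − 8n + 88.
Cancel n^2 − 8n + 88 from numerator and denominator to get the reduced form.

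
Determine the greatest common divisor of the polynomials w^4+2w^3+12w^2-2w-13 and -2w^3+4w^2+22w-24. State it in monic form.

w-1

Euclidean algorithm in ℚ[w]:
  w^4+2w^3+12w^2-2w-13 = (-(1/2)w-2)(-2w^3+4w^2+22w-24) + (31w^2+30w-61)
  -2w^3+4w^2+22w-24 = (-(2/31)w+184/961)(31w^2+30w-61) + ((11840/961)w-11840/961)
  31w^2+30w-61 = ((29791/11840)w+58621/11840)((11840/961)w-11840/961) + (0)
Last nonzero remainder: (11840/961)w-11840/961. Dividing through by 11840/961 gives the monic gcd w-1.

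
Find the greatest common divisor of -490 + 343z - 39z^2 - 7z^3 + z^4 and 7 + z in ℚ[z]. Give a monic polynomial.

By polynomial division,
  z^4 - 7z^3 - 39z^2 + 343z - 490 = (z^3 - 14z^2 + 59z - 70)(z + 7) + (0)
The last nonzero remainder z + 7 is already monic.

7 + z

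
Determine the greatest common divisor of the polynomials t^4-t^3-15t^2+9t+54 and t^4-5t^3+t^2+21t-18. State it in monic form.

t^3-4t^2-3t+18

Euclidean algorithm in ℚ[t]:
  t^4-t^3-15t^2+9t+54 = (t^4-5t^3+t^2+21t-18) + (4t^3-16t^2-12t+72)
  t^4-5t^3+t^2+21t-18 = ((1/4)t-1/4)(4t^3-16t^2-12t+72) + (0)
Last nonzero remainder: 4t^3-16t^2-12t+72. Dividing through by 4 gives the monic gcd t^3-4t^2-3t+18.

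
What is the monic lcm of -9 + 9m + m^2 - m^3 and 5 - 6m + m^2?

Apply the Euclidean algorithm:
  -m^3 + m^2 + 9m - 9 = (-m - 5)(m^2 - 6m + 5) + (-16m + 16)
  m^2 - 6m + 5 = (-(1/16)m + 5/16)(-16m + 16) + (0)
Last nonzero remainder: -16m + 16. Dividing through by -16 gives the monic gcd m - 1.
Then lcm(f, g) = f·g / gcd(f, g); expanding and making the result monic gives the answer.

-45 + 54m - 4m^2 - 6m^3 + m^4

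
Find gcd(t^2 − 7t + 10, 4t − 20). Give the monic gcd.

t − 5

Repeated division with remainder:
  t^2 − 7t + 10 = ((1/4)t − 1/2)(4t − 20) + (0)
Last nonzero remainder: 4t − 20. Dividing through by 4 gives the monic gcd t − 5.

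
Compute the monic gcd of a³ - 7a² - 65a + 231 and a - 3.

Repeated division with remainder:
  a³ - 7a² - 65a + 231 = (a² - 4a - 77)(a - 3) + (0)
The last nonzero remainder a - 3 is already monic.

a - 3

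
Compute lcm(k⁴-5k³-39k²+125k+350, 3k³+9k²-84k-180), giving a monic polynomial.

By polynomial division,
  k⁴-5k³-39k²+125k+350 = ((1/3)k-8/3)(3k³+9k²-84k-180) + (13k²-39k-130)
  3k³+9k²-84k-180 = ((3/13)k+18/13)(13k²-39k-130) + (0)
Last nonzero remainder: 13k²-39k-130. Dividing through by 13 gives the monic gcd k²-3k-10.
Then lcm(f, g) = f·g / gcd(f, g); expanding and making the result monic gives the answer.

k⁵+k⁴-69k³-109k²+1100k+2100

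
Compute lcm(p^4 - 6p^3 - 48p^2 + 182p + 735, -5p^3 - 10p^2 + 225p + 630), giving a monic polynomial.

p^5 - 84p^3 - 106p^2 + 1827p + 4410

Apply the Euclidean algorithm:
  p^4 - 6p^3 - 48p^2 + 182p + 735 = (-(1/5)p + 8/5)(-5p^3 - 10p^2 + 225p + 630) + (13p^2 - 52p - 273)
  -5p^3 - 10p^2 + 225p + 630 = (-(5/13)p - 30/13)(13p^2 - 52p - 273) + (0)
Last nonzero remainder: 13p^2 - 52p - 273. Dividing through by 13 gives the monic gcd p^2 - 4p - 21.
Then lcm(f, g) = f·g / gcd(f, g); expanding and making the result monic gives the answer.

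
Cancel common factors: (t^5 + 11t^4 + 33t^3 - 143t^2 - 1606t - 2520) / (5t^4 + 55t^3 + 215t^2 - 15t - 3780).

Apply the Euclidean algorithm:
  t^5 + 11t^4 + 33t^3 - 143t^2 - 1606t - 2520 = ((1/5)t)(5t^4 + 55t^3 + 215t^2 - 15t - 3780) + (-10t^3 - 140t^2 - 850t - 2520)
  5t^4 + 55t^3 + 215t^2 - 15t - 3780 = (-(1/2)t + 3/2)(-10t^3 - 140t^2 - 850t - 2520) + (0)
Last nonzero remainder: -10t^3 - 140t^2 - 850t - 2520. Dividing through by -10 gives the monic gcd t^3 + 14t^2 + 85t + 252.
Cancel t^3 + 14t^2 + 85t + 252 from numerator and denominator to get the reduced form.

(t^2 - 3t - 10)/(5t - 15)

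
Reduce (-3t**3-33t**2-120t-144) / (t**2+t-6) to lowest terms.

By polynomial division,
  -3t**3-33t**2-120t-144 = (-3t-30)(t**2+t-6) + (-108t-324)
  t**2+t-6 = (-(1/108)t+1/54)(-108t-324) + (0)
Last nonzero remainder: -108t-324. Dividing through by -108 gives the monic gcd t+3.
Cancel t+3 from numerator and denominator to get the reduced form.

(-3t**2-24t-48)/(t-2)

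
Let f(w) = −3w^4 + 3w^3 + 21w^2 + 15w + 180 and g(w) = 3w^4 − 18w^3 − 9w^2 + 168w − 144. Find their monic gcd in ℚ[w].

w^2 − w − 12

Apply the Euclidean algorithm:
  −3w^4 + 3w^3 + 21w^2 + 15w + 180 = (−1)(3w^4 − 18w^3 − 9w^2 + 168w − 144) + (−15w^3 + 12w^2 + 183w + 36)
  3w^4 − 18w^3 − 9w^2 + 168w − 144 = (−(1/5)w + 26/25)(−15w^3 + 12w^2 + 183w + 36) + ((378/25)w^2 − (378/25)w − 4536/25)
  −15w^3 + 12w^2 + 183w + 36 = (−(125/126)w − 25/126)((378/25)w^2 − (378/25)w − 4536/25) + (0)
Last nonzero remainder: (378/25)w^2 − (378/25)w − 4536/25. Dividing through by 378/25 gives the monic gcd w^2 − w − 12.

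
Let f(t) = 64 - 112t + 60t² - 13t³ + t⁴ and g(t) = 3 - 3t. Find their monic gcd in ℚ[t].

-1 + t

Euclidean algorithm in ℚ[t]:
  t⁴ - 13t³ + 60t² - 112t + 64 = (-(1/3)t³ + 4t² - 16t + 64/3)(-3t + 3) + (0)
Last nonzero remainder: -3t + 3. Dividing through by -3 gives the monic gcd t - 1.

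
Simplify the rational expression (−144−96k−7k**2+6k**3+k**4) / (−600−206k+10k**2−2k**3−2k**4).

Apply the Euclidean algorithm:
  k**4+6k**3−7k**2−96k−144 = (−1/2)(−2k**4−2k**3+10k**2−206k−600) + (5k**3−2k**2−199k−444)
  −2k**4−2k**3+10k**2−206k−600 = (−(2/5)k−14/25)(5k**3−2k**2−199k−444) + (−(1768/25)k**2−(12376/25)k−21216/25)
  5k**3−2k**2−199k−444 = (−(125/1768)k+925/1768)(−(1768/25)k**2−(12376/25)k−21216/25) + (0)
Last nonzero remainder: −(1768/25)k**2−(12376/25)k−21216/25. Dividing through by −1768/25 gives the monic gcd k**2+7k+12.
Cancel k**2+7k+12 from numerator and denominator to get the reduced form.

(12+k−k**2)/(50−12k+2k**2)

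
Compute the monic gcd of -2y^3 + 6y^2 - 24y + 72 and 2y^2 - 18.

By polynomial division,
  -2y^3 + 6y^2 - 24y + 72 = (-y + 3)(2y^2 - 18) + (-42y + 126)
  2y^2 - 18 = (-(1/21)y - 1/7)(-42y + 126) + (0)
Last nonzero remainder: -42y + 126. Dividing through by -42 gives the monic gcd y - 3.

y - 3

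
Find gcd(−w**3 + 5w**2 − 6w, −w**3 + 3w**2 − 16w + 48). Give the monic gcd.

Apply the Euclidean algorithm:
  −w**3 + 5w**2 − 6w = (−w**3 + 3w**2 − 16w + 48) + (2w**2 + 10w − 48)
  −w**3 + 3w**2 − 16w + 48 = (−(1/2)w + 4)(2w**2 + 10w − 48) + (−80w + 240)
  2w**2 + 10w − 48 = (−(1/40)w − 1/5)(−80w + 240) + (0)
Last nonzero remainder: −80w + 240. Dividing through by −80 gives the monic gcd w − 3.

w − 3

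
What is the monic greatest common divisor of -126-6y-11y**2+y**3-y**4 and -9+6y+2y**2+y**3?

By polynomial division,
  -y**4+y**3-11y**2-6y-126 = (-y+3)(y**3+2y**2+6y-9) + (-11y**2-33y-99)
  y**3+2y**2+6y-9 = (-(1/11)y+1/11)(-11y**2-33y-99) + (0)
Last nonzero remainder: -11y**2-33y-99. Dividing through by -11 gives the monic gcd y**2+3y+9.

9+3y+y**2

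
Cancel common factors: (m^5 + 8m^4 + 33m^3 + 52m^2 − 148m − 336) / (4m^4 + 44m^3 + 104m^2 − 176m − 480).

(m^3 + 8m^2 + 37m + 84)/(4m^2 + 44m + 120)

By polynomial division,
  m^5 + 8m^4 + 33m^3 + 52m^2 − 148m − 336 = ((1/4)m − 3/4)(4m^4 + 44m^3 + 104m^2 − 176m − 480) + (40m^3 + 174m^2 − 160m − 696)
  4m^4 + 44m^3 + 104m^2 − 176m − 480 = ((1/10)m + 133/200)(40m^3 + 174m^2 − 160m − 696) + ((429/100)m^2 − 429/25)
  40m^3 + 174m^2 − 160m − 696 = ((4000/429)m + 5800/143)((429/100)m^2 − 429/25) + (0)
Last nonzero remainder: (429/100)m^2 − 429/25. Dividing through by 429/100 gives the monic gcd m^2 − 4.
Cancel m^2 − 4 from numerator and denominator to get the reduced form.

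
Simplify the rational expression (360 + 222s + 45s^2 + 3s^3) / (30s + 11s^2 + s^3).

(12 + 3s)/(s)

Apply the Euclidean algorithm:
  3s^3 + 45s^2 + 222s + 360 = (3)(s^3 + 11s^2 + 30s) + (12s^2 + 132s + 360)
  s^3 + 11s^2 + 30s = ((1/12)s)(12s^2 + 132s + 360) + (0)
Last nonzero remainder: 12s^2 + 132s + 360. Dividing through by 12 gives the monic gcd s^2 + 11s + 30.
Cancel s^2 + 11s + 30 from numerator and denominator to get the reduced form.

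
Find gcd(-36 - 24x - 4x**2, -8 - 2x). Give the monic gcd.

1

Repeated division with remainder:
  -4x**2 - 24x - 36 = (2x + 4)(-2x - 8) + (-4)
  -2x - 8 = ((1/2)x + 2)(-4) + (0)
The last nonzero remainder is the constant -4, so the polynomials are coprime and gcd = 1.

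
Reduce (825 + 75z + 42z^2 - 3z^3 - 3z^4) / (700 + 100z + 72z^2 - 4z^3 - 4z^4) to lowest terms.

(33 + 3z + 3z^2)/(28 + 4z + 4z^2)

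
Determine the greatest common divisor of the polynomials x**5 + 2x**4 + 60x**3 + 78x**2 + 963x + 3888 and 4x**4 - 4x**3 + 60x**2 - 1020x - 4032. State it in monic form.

x**3 + 6x**2 + 57x + 144

Apply the Euclidean algorithm:
  x**5 + 2x**4 + 60x**3 + 78x**2 + 963x + 3888 = ((1/4)x + 3/4)(4x**4 - 4x**3 + 60x**2 - 1020x - 4032) + (48x**3 + 288x**2 + 2736x + 6912)
  4x**4 - 4x**3 + 60x**2 - 1020x - 4032 = ((1/12)x - 7/12)(48x**3 + 288x**2 + 2736x + 6912) + (0)
Last nonzero remainder: 48x**3 + 288x**2 + 2736x + 6912. Dividing through by 48 gives the monic gcd x**3 + 6x**2 + 57x + 144.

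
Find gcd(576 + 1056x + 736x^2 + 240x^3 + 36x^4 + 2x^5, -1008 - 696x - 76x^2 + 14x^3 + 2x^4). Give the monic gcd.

Repeated division with remainder:
  2x^5 + 36x^4 + 240x^3 + 736x^2 + 1056x + 576 = (x + 11)(2x^4 + 14x^3 - 76x^2 - 696x - 1008) + (162x^3 + 2268x^2 + 9720x + 11664)
  2x^4 + 14x^3 - 76x^2 - 696x - 1008 = ((1/81)x - 7/81)(162x^3 + 2268x^2 + 9720x + 11664) + (0)
Last nonzero remainder: 162x^3 + 2268x^2 + 9720x + 11664. Dividing through by 162 gives the monic gcd x^3 + 14x^2 + 60x + 72.

72 + 60x + 14x^2 + x^3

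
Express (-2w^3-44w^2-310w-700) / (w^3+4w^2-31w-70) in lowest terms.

(-2w^2-30w-100)/(w^2-3w-10)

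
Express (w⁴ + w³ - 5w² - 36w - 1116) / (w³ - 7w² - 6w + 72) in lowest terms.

(w³ + 7w² + 37w + 186)/(w² - w - 12)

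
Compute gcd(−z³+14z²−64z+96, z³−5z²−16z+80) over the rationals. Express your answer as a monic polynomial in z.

z−4

Euclidean algorithm in ℚ[z]:
  −z³+14z²−64z+96 = (−1)(z³−5z²−16z+80) + (9z²−80z+176)
  z³−5z²−16z+80 = ((1/9)z+35/81)(9z²−80z+176) + (−(80/81)z+320/81)
  9z²−80z+176 = (−(729/80)z+891/20)(−(80/81)z+320/81) + (0)
Last nonzero remainder: −(80/81)z+320/81. Dividing through by −80/81 gives the monic gcd z−4.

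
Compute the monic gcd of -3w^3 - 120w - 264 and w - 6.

By polynomial division,
  -3w^3 - 120w - 264 = (-3w^2 - 18w - 228)(w - 6) + (-1632)
  w - 6 = (-(1/1632)w + 1/272)(-1632) + (0)
The last nonzero remainder is the constant -1632, so the polynomials are coprime and gcd = 1.

1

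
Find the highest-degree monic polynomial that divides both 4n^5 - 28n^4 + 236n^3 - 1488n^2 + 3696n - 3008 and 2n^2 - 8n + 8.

Euclidean algorithm in ℚ[n]:
  4n^5 - 28n^4 + 236n^3 - 1488n^2 + 3696n - 3008 = (2n^3 - 6n^2 + 86n - 376)(2n^2 - 8n + 8) + (0)
Last nonzero remainder: 2n^2 - 8n + 8. Dividing through by 2 gives the monic gcd n^2 - 4n + 4.

n^2 - 4n + 4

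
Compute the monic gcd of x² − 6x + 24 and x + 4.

By polynomial division,
  x² − 6x + 24 = (x − 10)(x + 4) + (64)
  x + 4 = ((1/64)x + 1/16)(64) + (0)
The last nonzero remainder is the constant 64, so the polynomials are coprime and gcd = 1.

1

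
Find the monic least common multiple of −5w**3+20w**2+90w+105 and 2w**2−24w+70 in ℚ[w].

Euclidean algorithm in ℚ[w]:
  −5w**3+20w**2+90w+105 = (−(5/2)w−20)(2w**2−24w+70) + (−215w+1505)
  2w**2−24w+70 = (−(2/215)w+2/43)(−215w+1505) + (0)
Last nonzero remainder: −215w+1505. Dividing through by −215 gives the monic gcd w−7.
Then lcm(f, g) = f·g / gcd(f, g); expanding and making the result monic gives the answer.

w**4−9w**3+2w**2+69w+105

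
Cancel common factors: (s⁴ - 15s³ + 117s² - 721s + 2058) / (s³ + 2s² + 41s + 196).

Repeated division with remainder:
  s⁴ - 15s³ + 117s² - 721s + 2058 = (s - 17)(s³ + 2s² + 41s + 196) + (110s² - 220s + 5390)
  s³ + 2s² + 41s + 196 = ((1/110)s + 2/55)(110s² - 220s + 5390) + (0)
Last nonzero remainder: 110s² - 220s + 5390. Dividing through by 110 gives the monic gcd s² - 2s + 49.
Cancel s² - 2s + 49 from numerator and denominator to get the reduced form.

(s² - 13s + 42)/(s + 4)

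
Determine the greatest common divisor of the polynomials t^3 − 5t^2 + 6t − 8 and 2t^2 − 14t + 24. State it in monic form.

By polynomial division,
  t^3 − 5t^2 + 6t − 8 = ((1/2)t + 1)(2t^2 − 14t + 24) + (8t − 32)
  2t^2 − 14t + 24 = ((1/4)t − 3/4)(8t − 32) + (0)
Last nonzero remainder: 8t − 32. Dividing through by 8 gives the monic gcd t − 4.

t − 4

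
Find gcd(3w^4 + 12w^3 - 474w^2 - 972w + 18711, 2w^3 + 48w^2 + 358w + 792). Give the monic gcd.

Apply the Euclidean algorithm:
  3w^4 + 12w^3 - 474w^2 - 972w + 18711 = ((3/2)w - 30)(2w^3 + 48w^2 + 358w + 792) + (429w^2 + 8580w + 42471)
  2w^3 + 48w^2 + 358w + 792 = ((2/429)w + 8/429)(429w^2 + 8580w + 42471) + (0)
Last nonzero remainder: 429w^2 + 8580w + 42471. Dividing through by 429 gives the monic gcd w^2 + 20w + 99.

w^2 + 20w + 99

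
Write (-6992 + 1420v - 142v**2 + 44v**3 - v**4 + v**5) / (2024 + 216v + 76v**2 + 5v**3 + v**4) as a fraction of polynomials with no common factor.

(-152 + 54v - 8v**2 + v**3)/(44 - 2v + v**2)

Apply the Euclidean algorithm:
  v**5 - v**4 + 44v**3 - 142v**2 + 1420v - 6992 = (v - 6)(v**4 + 5v**3 + 76v**2 + 216v + 2024) + (-2v**3 + 98v**2 + 692v + 5152)
  v**4 + 5v**3 + 76v**2 + 216v + 2024 = (-(1/2)v - 27)(-2v**3 + 98v**2 + 692v + 5152) + (3068v**2 + 21476v + 141128)
  -2v**3 + 98v**2 + 692v + 5152 = (-(1/1534)v + 28/767)(3068v**2 + 21476v + 141128) + (0)
Last nonzero remainder: 3068v**2 + 21476v + 141128. Dividing through by 3068 gives the monic gcd v**2 + 7v + 46.
Cancel v**2 + 7v + 46 from numerator and denominator to get the reduced form.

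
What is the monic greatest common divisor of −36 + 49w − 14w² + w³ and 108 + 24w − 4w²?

Repeated division with remainder:
  w³ − 14w² + 49w − 36 = (−(1/4)w + 2)(−4w² + 24w + 108) + (28w − 252)
  −4w² + 24w + 108 = (−(1/7)w − 3/7)(28w − 252) + (0)
Last nonzero remainder: 28w − 252. Dividing through by 28 gives the monic gcd w − 9.

−9 + w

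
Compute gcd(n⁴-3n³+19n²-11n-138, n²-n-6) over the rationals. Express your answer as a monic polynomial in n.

Repeated division with remainder:
  n⁴-3n³+19n²-11n-138 = (n²-2n+23)(n²-n-6) + (0)
The last nonzero remainder n²-n-6 is already monic.

n²-n-6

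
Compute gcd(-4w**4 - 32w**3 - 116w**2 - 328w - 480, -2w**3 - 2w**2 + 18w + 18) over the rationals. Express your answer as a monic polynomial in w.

Repeated division with remainder:
  -4w**4 - 32w**3 - 116w**2 - 328w - 480 = (2w + 14)(-2w**3 - 2w**2 + 18w + 18) + (-124w**2 - 616w - 732)
  -2w**3 - 2w**2 + 18w + 18 = ((1/62)w - 123/1922)(-124w**2 - 616w - 732) + (-(9240/961)w - 27720/961)
  -124w**2 - 616w - 732 = ((29791/2310)w + 58621/2310)(-(9240/961)w - 27720/961) + (0)
Last nonzero remainder: -(9240/961)w - 27720/961. Dividing through by -9240/961 gives the monic gcd w + 3.

w + 3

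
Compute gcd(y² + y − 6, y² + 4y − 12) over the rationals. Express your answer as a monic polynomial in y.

Euclidean algorithm in ℚ[y]:
  y² + y − 6 = (y² + 4y − 12) + (−3y + 6)
  y² + 4y − 12 = (−(1/3)y − 2)(−3y + 6) + (0)
Last nonzero remainder: −3y + 6. Dividing through by −3 gives the monic gcd y − 2.

y − 2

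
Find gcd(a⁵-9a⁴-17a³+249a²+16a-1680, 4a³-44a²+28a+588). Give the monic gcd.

By polynomial division,
  a⁵-9a⁴-17a³+249a²+16a-1680 = ((1/4)a²+(1/2)a-1/2)(4a³-44a²+28a+588) + (66a²-264a-1386)
  4a³-44a²+28a+588 = ((2/33)a-14/33)(66a²-264a-1386) + (0)
Last nonzero remainder: 66a²-264a-1386. Dividing through by 66 gives the monic gcd a²-4a-21.

a²-4a-21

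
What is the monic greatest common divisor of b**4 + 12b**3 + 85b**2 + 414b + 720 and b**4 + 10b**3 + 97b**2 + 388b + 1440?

Euclidean algorithm in ℚ[b]:
  b**4 + 12b**3 + 85b**2 + 414b + 720 = (b**4 + 10b**3 + 97b**2 + 388b + 1440) + (2b**3 - 12b**2 + 26b - 720)
  b**4 + 10b**3 + 97b**2 + 388b + 1440 = ((1/2)b + 8)(2b**3 - 12b**2 + 26b - 720) + (180b**2 + 540b + 7200)
  2b**3 - 12b**2 + 26b - 720 = ((1/90)b - 1/10)(180b**2 + 540b + 7200) + (0)
Last nonzero remainder: 180b**2 + 540b + 7200. Dividing through by 180 gives the monic gcd b**2 + 3b + 40.

b**2 + 3b + 40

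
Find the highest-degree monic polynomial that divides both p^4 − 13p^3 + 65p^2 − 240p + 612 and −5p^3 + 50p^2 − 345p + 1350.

p − 6

Euclidean algorithm in ℚ[p]:
  p^4 − 13p^3 + 65p^2 − 240p + 612 = (−(1/5)p + 3/5)(−5p^3 + 50p^2 − 345p + 1350) + (−34p^2 + 237p − 198)
  −5p^3 + 50p^2 − 345p + 1350 = ((5/34)p − 515/1156)(−34p^2 + 237p − 198) + (−(243105/1156)p + 729315/578)
  −34p^2 + 237p − 198 = ((39304/243105)p − 12716/81035)(−(243105/1156)p + 729315/578) + (0)
Last nonzero remainder: −(243105/1156)p + 729315/578. Dividing through by −243105/1156 gives the monic gcd p − 6.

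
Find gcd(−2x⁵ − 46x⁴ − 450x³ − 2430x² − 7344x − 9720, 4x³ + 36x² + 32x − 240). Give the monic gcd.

Repeated division with remainder:
  −2x⁵ − 46x⁴ − 450x³ − 2430x² − 7344x − 9720 = (−(1/2)x² − 7x − 91/2)(4x³ + 36x² + 32x − 240) + (−688x² − 7568x − 20640)
  4x³ + 36x² + 32x − 240 = (−(1/172)x + 1/86)(−688x² − 7568x − 20640) + (0)
Last nonzero remainder: −688x² − 7568x − 20640. Dividing through by −688 gives the monic gcd x² + 11x + 30.

x² + 11x + 30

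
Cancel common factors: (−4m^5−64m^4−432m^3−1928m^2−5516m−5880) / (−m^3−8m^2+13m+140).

(4m^3+16m^2+100m+168)/(m−4)

By polynomial division,
  −4m^5−64m^4−432m^3−1928m^2−5516m−5880 = (4m^2+32m+228)(−m^3−8m^2+13m+140) + (−1080m^2−12960m−37800)
  −m^3−8m^2+13m+140 = ((1/1080)m−1/270)(−1080m^2−12960m−37800) + (0)
Last nonzero remainder: −1080m^2−12960m−37800. Dividing through by −1080 gives the monic gcd m^2+12m+35.
Cancel m^2+12m+35 from numerator and denominator to get the reduced form.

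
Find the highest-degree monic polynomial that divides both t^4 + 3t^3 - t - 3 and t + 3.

t + 3

Euclidean algorithm in ℚ[t]:
  t^4 + 3t^3 - t - 3 = (t^3 - 1)(t + 3) + (0)
The last nonzero remainder t + 3 is already monic.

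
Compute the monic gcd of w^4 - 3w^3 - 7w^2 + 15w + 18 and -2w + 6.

w - 3

Repeated division with remainder:
  w^4 - 3w^3 - 7w^2 + 15w + 18 = (-(1/2)w^3 + (7/2)w + 3)(-2w + 6) + (0)
Last nonzero remainder: -2w + 6. Dividing through by -2 gives the monic gcd w - 3.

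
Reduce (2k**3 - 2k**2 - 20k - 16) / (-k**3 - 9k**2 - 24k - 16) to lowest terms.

Apply the Euclidean algorithm:
  2k**3 - 2k**2 - 20k - 16 = (-2)(-k**3 - 9k**2 - 24k - 16) + (-20k**2 - 68k - 48)
  -k**3 - 9k**2 - 24k - 16 = ((1/20)k + 7/25)(-20k**2 - 68k - 48) + (-(64/25)k - 64/25)
  -20k**2 - 68k - 48 = ((125/16)k + 75/4)(-(64/25)k - 64/25) + (0)
Last nonzero remainder: -(64/25)k - 64/25. Dividing through by -64/25 gives the monic gcd k + 1.
Cancel k + 1 from numerator and denominator to get the reduced form.

(-2k**2 + 4k + 16)/(k**2 + 8k + 16)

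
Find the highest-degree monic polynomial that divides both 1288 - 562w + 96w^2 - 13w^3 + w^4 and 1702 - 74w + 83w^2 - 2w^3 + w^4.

46 - 2w + w^2

Apply the Euclidean algorithm:
  w^4 - 13w^3 + 96w^2 - 562w + 1288 = (w^4 - 2w^3 + 83w^2 - 74w + 1702) + (-11w^3 + 13w^2 - 488w - 414)
  w^4 - 2w^3 + 83w^2 - 74w + 1702 = (-(1/11)w + 9/121)(-11w^3 + 13w^2 - 488w - 414) + ((4558/121)w^2 - (9116/121)w + 209668/121)
  -11w^3 + 13w^2 - 488w - 414 = (-(1331/4558)w - 1089/4558)((4558/121)w^2 - (9116/121)w + 209668/121) + (0)
Last nonzero remainder: (4558/121)w^2 - (9116/121)w + 209668/121. Dividing through by 4558/121 gives the monic gcd w^2 - 2w + 46.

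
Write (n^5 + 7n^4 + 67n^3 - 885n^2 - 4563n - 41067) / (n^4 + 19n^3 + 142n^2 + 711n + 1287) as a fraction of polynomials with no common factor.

Euclidean algorithm in ℚ[n]:
  n^5 + 7n^4 + 67n^3 - 885n^2 - 4563n - 41067 = (n - 12)(n^4 + 19n^3 + 142n^2 + 711n + 1287) + (153n^3 + 108n^2 + 2682n - 25623)
  n^4 + 19n^3 + 142n^2 + 711n + 1287 = ((1/153)n + 311/2601)(153n^3 + 108n^2 + 2682n - 25623) + ((32240/289)n^2 + (161200/289)n + 1257360/289)
  153n^3 + 108n^2 + 2682n - 25623 = ((44217/32240)n - 189873/32240)((32240/289)n^2 + (161200/289)n + 1257360/289) + (0)
Last nonzero remainder: (32240/289)n^2 + (161200/289)n + 1257360/289. Dividing through by 32240/289 gives the monic gcd n^2 + 5n + 39.
Cancel n^2 + 5n + 39 from numerator and denominator to get the reduced form.

(n^3 + 2n^2 + 18n - 1053)/(n^2 + 14n + 33)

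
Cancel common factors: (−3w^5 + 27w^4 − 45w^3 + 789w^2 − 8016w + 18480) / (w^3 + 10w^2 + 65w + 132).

(−3w^3 + 48w^2 − 249w + 420)/(w + 3)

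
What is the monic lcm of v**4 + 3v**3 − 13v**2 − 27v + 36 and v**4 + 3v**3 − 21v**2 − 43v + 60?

v**6 + 4v**5 − 30v**4 − 100v**3 + 269v**2 + 576v − 720

By polynomial division,
  v**4 + 3v**3 − 13v**2 − 27v + 36 = (v**4 + 3v**3 − 21v**2 − 43v + 60) + (8v**2 + 16v − 24)
  v**4 + 3v**3 − 21v**2 − 43v + 60 = ((1/8)v**2 + (1/8)v − 5/2)(8v**2 + 16v − 24) + (0)
Last nonzero remainder: 8v**2 + 16v − 24. Dividing through by 8 gives the monic gcd v**2 + 2v − 3.
Then lcm(f, g) = f·g / gcd(f, g); expanding and making the result monic gives the answer.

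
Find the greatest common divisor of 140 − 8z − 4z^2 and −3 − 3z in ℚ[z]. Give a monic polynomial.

1

Apply the Euclidean algorithm:
  −4z^2 − 8z + 140 = ((4/3)z + 4/3)(−3z − 3) + (144)
  −3z − 3 = (−(1/48)z − 1/48)(144) + (0)
The last nonzero remainder is the constant 144, so the polynomials are coprime and gcd = 1.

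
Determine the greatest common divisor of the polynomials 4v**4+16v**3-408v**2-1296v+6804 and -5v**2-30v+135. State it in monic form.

v**2+6v-27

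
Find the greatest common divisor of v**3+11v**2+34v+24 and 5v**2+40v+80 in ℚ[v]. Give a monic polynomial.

v+4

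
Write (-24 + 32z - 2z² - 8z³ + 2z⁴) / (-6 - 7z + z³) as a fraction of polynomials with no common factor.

(4 - 6z + 2z²)/(1 + z)

By polynomial division,
  2z⁴ - 8z³ - 2z² + 32z - 24 = (2z - 8)(z³ - 7z - 6) + (12z² - 12z - 72)
  z³ - 7z - 6 = ((1/12)z + 1/12)(12z² - 12z - 72) + (0)
Last nonzero remainder: 12z² - 12z - 72. Dividing through by 12 gives the monic gcd z² - z - 6.
Cancel z² - z - 6 from numerator and denominator to get the reduced form.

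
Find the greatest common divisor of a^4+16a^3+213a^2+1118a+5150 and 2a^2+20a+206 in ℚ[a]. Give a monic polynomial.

Repeated division with remainder:
  a^4+16a^3+213a^2+1118a+5150 = ((1/2)a^2+3a+25)(2a^2+20a+206) + (0)
Last nonzero remainder: 2a^2+20a+206. Dividing through by 2 gives the monic gcd a^2+10a+103.

a^2+10a+103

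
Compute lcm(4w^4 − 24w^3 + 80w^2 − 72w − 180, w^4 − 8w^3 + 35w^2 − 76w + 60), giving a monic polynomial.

Apply the Euclidean algorithm:
  4w^4 − 24w^3 + 80w^2 − 72w − 180 = (4)(w^4 − 8w^3 + 35w^2 − 76w + 60) + (8w^3 − 60w^2 + 232w − 420)
  w^4 − 8w^3 + 35w^2 − 76w + 60 = ((1/8)w − 1/16)(8w^3 − 60w^2 + 232w − 420) + ((9/4)w^2 − 9w + 135/4)
  8w^3 − 60w^2 + 232w − 420 = ((32/9)w − 112/9)((9/4)w^2 − 9w + 135/4) + (0)
Last nonzero remainder: (9/4)w^2 − 9w + 135/4. Dividing through by 9/4 gives the monic gcd w^2 − 4w + 15.
Then lcm(f, g) = f·g / gcd(f, g); expanding and making the result monic gives the answer.

w^6 − 10w^5 + 48w^4 − 122w^3 + 107w^2 + 108w − 180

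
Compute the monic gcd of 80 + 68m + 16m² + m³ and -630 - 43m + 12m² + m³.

Repeated division with remainder:
  m³ + 16m² + 68m + 80 = (m³ + 12m² - 43m - 630) + (4m² + 111m + 710)
  m³ + 12m² - 43m - 630 = ((1/4)m - 63/16)(4m² + 111m + 710) + ((3465/16)m + 17325/8)
  4m² + 111m + 710 = ((64/3465)m + 1136/3465)((3465/16)m + 17325/8) + (0)
Last nonzero remainder: (3465/16)m + 17325/8. Dividing through by 3465/16 gives the monic gcd m + 10.

10 + m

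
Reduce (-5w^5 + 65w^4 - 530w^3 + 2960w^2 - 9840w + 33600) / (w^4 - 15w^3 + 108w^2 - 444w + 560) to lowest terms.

Apply the Euclidean algorithm:
  -5w^5 + 65w^4 - 530w^3 + 2960w^2 - 9840w + 33600 = (-5w - 10)(w^4 - 15w^3 + 108w^2 - 444w + 560) + (-140w^3 + 1820w^2 - 11480w + 39200)
  w^4 - 15w^3 + 108w^2 - 444w + 560 = (-(1/140)w + 1/70)(-140w^3 + 1820w^2 - 11480w + 39200) + (0)
Last nonzero remainder: -140w^3 + 1820w^2 - 11480w + 39200. Dividing through by -140 gives the monic gcd w^3 - 13w^2 + 82w - 280.
Cancel w^3 - 13w^2 + 82w - 280 from numerator and denominator to get the reduced form.

(-5w^2 - 120)/(w - 2)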